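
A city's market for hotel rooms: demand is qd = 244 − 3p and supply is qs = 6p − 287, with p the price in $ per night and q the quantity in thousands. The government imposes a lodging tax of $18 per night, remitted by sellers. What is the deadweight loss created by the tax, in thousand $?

Without the tax, 244 − 3p = 6p − 287 gives 9p = 531, so p* = $59 and q* = 67.
With the tax collected from sellers, supply shifts: qs = 6(p − 18) − 287.
Solving gives q = 31 with buyers paying $71 and sellers receiving $53 (the $18 wedge).
Quantity falls by |ΔQ| = |67 − 31| = 36.
DWL = ½ · t · |ΔQ| = ½ · 18 · 36 = $324.

Deadweight loss = $324 thousand.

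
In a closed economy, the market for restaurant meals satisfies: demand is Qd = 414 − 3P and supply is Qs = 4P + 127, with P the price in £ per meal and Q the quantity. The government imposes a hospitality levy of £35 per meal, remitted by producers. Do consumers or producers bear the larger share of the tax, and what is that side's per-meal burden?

Consumers bear the larger share: £20 per meal.

Before the tax: set 414 − 3P = 4P + 127 → P* = £41, Q* = 291.
With the tax collected from producers, supply shifts: Qs = 4(P − 35) + 127.
New equilibrium: consumers pay £61, producers receive £26, Q = 231. (Wedge: Pb − Ps = 35.)
Per-meal burden: consumers £20, producers £15.
Consumers take the larger share because demand is less price-elastic here (demand slope 3 vs supply slope 4).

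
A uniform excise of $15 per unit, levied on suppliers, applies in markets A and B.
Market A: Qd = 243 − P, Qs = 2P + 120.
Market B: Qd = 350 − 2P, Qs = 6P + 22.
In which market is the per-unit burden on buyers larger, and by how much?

Market B, by $1.25.

Market A: pre-tax P* = $41, Q* = 202; post-tax Q = 192; per-unit burden on buyers = $10.
Market B: pre-tax P* = $41, Q* = 268; post-tax Q = 245.5; per-unit burden on buyers = $11.25.
Difference: $10 vs $11.25 → market B is larger by $1.25.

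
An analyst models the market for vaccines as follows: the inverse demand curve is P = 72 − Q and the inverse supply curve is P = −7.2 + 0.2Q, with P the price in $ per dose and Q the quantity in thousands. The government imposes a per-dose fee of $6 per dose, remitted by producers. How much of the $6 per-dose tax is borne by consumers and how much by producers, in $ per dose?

Inverting to Q(P) form: Qd = 72 − P; Qs = 5P + 36.
Without the tax, 72 − P = 5P + 36 gives 6P = 36, so P* = $6 and Q* = 66.
With the tax collected from producers, supply shifts: Qs = 5(P − 6) + 36.
New equilibrium: consumers pay $11, producers receive $5, Q = 61. (Wedge: Pb − Ps = 6.)
Burden on consumers: $5; on producers: $1. (They sum to $6.)
The less price-elastic side of the market bears the larger share of a per-unit tax.

Consumers bear $5 per dose; producers bear $1 per dose.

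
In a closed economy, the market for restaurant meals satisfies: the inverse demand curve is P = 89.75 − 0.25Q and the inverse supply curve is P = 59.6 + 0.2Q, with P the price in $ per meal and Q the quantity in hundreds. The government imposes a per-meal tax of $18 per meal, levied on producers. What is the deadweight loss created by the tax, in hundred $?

Deadweight loss = $360 hundred.

Rewrite in direct form: Qd = 359 − 4P and Qs = 5P − 298.
Before the tax: set 359 − 4P = 5P − 298 → P* = $73, Q* = 67.
With the tax collected from producers, supply shifts: Qs = 5(P − 18) − 298.
New equilibrium: buyers pay $83, producers receive $65, Q = 27. (Wedge: Pb − Ps = 18.)
Quantity falls by |ΔQ| = |67 − 27| = 40.
DWL = ½ · t · |ΔQ| = ½ · 18 · 40 = $360.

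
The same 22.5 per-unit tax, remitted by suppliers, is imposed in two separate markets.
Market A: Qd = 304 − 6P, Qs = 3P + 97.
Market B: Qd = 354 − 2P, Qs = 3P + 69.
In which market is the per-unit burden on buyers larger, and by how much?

Market B, by 6.

Market A: pre-tax P* = 23, Q* = 166; post-tax Q = 121; per-unit burden on buyers = 7.5.
Market B: pre-tax P* = 57, Q* = 240; post-tax Q = 213; per-unit burden on buyers = 13.5.
Difference: 7.5 vs 13.5 → market B is larger by 6.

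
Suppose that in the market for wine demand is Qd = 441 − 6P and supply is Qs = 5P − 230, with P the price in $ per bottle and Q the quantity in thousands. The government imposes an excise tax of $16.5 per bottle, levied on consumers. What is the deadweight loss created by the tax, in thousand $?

Deadweight loss = $371.25 thousand.

Without the tax, 441 − 6P = 5P − 230 gives 11P = 671, so P* = $61 and Q* = 75.
With the tax collected from consumers, demand (in seller-price terms) shifts: Qd = 441 − 6(P + 16.5).
New equilibrium: consumers pay $68.5, producers receive $52, Q = 30. (Wedge: Pb − Ps = 16.5.)
Quantity falls by |ΔQ| = |75 − 30| = 45.
DWL = ½ · t · |ΔQ| = ½ · 16.5 · 45 = $371.25.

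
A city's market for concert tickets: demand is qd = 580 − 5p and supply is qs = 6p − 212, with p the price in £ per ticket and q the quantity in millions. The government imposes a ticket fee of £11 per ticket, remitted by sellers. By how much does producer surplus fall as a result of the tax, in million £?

Without the tax, 580 − 5p = 6p − 212 gives 11p = 792, so p* = £72 and q* = 220.
With the tax collected from sellers, supply shifts: qs = 6(p − 11) − 212.
Solving gives q = 190 with consumers paying £78 and sellers receiving £67 (the £11 wedge).
ΔPS is the trapezoid between Q = 190 and Q = 220 of height £5: ½ · (220 + 190) · 5 = £1025.

Producer surplus falls by £1025 million.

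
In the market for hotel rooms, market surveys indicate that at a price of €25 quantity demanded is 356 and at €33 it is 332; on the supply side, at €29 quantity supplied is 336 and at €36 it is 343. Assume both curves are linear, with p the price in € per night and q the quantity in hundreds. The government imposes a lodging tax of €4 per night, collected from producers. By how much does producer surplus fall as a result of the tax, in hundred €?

Producer surplus falls by €1009.5 hundred.

Demand slope: (332 − 356)/(33 − 25) = -3, so qd = 431 − 3p.
Supply slope: (343 − 336)/(36 − 29) = 1, so qs = p + 307.
Without the tax, 431 − 3p = p + 307 gives 4p = 124, so p* = €31 and q* = 338.
With the tax collected from producers, supply shifts: qs = (p − 4) + 307.
New equilibrium: consumers pay €32, producers receive €28, q = 335. (Wedge: pb − ps = 4.)
ΔPS is the trapezoid between Q = 335 and Q = 338 of height €3: ½ · (338 + 335) · 3 = €1009.5.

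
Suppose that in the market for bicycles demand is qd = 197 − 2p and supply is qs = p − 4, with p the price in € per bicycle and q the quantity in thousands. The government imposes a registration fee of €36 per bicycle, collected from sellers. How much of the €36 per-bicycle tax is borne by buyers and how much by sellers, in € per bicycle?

Without the tax, 197 − 2p = p − 4 gives 3p = 201, so p* = €67 and q* = 63.
With the tax collected from sellers, supply shifts: qs = (p − 36) − 4.
Solving gives q = 39 with buyers paying €79 and sellers receiving €43 (the €36 wedge).
Burden on buyers: €12; on sellers: €24. (They sum to €36.)

Buyers bear €12 per bicycle; sellers bear €24 per bicycle.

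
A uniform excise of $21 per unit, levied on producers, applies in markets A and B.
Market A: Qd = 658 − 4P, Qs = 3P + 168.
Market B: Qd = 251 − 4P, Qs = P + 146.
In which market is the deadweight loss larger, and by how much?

Market A: pre-tax P* = $70, Q* = 378; post-tax Q = 342; deadweight loss = $378.
Market B: pre-tax P* = $21, Q* = 167; post-tax Q = 150.2; deadweight loss = $176.4.
Difference: $378 vs $176.4 → market A is larger by $201.6.

Market A, by $201.6.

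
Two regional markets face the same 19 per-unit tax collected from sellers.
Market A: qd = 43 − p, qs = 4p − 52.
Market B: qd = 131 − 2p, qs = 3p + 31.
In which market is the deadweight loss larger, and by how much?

Market A: pre-tax p* = 19, q* = 24; post-tax q = 8.8; deadweight loss = 144.4.
Market B: pre-tax p* = 20, q* = 91; post-tax q = 68.2; deadweight loss = 216.6.
Difference: 144.4 vs 216.6 → market B is larger by 72.2.

Market B, by 72.2.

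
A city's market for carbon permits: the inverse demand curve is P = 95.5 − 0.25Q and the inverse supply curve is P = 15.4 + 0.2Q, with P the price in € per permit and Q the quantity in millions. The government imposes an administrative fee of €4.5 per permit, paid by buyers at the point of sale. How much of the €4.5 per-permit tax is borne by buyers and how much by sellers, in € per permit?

Buyers bear €2.5 per permit; sellers bear €2 per permit.

Rewrite in direct form: Qd = 382 − 4P and Qs = 5P − 77.
Before the tax: set 382 − 4P = 5P − 77 → P* = €51, Q* = 178.
With the tax collected from buyers, demand (in seller-price terms) shifts: Qd = 382 − 4(P + 4.5).
Solving gives Q = 168 with buyers paying €53.5 and sellers receiving €49 (the €4.5 wedge).
Burden on buyers: €2.5; on sellers: €2. (They sum to €4.5.)
The less price-elastic side of the market bears the larger share of a per-unit tax.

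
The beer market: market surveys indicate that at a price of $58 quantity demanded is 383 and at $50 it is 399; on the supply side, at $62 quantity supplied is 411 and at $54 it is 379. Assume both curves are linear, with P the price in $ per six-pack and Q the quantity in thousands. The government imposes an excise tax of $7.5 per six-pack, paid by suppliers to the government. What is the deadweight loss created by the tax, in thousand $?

Deadweight loss = $37.5 thousand.

Demand slope: (399 − 383)/(50 − 58) = -2, so Qd = 499 − 2P.
Supply slope: (379 − 411)/(54 − 62) = 4, so Qs = 4P + 163.
Before the tax: set 499 − 2P = 4P + 163 → P* = $56, Q* = 387.
With the tax collected from suppliers, supply shifts: Qs = 4(P − 7.5) + 163.
Solving gives Q = 377 with consumers paying $61 and suppliers receiving $53.5 (the $7.5 wedge).
Quantity falls by |ΔQ| = |387 − 377| = 10.
DWL = ½ · t · |ΔQ| = ½ · 7.5 · 10 = $37.5.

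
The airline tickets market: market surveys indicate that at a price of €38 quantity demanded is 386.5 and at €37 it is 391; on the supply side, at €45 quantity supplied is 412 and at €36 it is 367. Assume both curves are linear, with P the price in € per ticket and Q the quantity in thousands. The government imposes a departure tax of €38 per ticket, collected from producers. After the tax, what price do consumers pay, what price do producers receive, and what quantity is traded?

Consumers pay €59; producers receive €21; quantity = 292.

Demand slope: (391 − 386.5)/(37 − 38) = -4.5, so Qd = 557.5 − 4.5P.
Supply slope: (367 − 412)/(36 − 45) = 5, so Qs = 5P + 187.
Without the tax, 557.5 − 4.5P = 5P + 187 gives 9.5P = 370.5, so P* = €39 and Q* = 382.
With the tax collected from producers, supply shifts: Qs = 5(P − 38) + 187.
Solving gives Q = 292 with consumers paying €59 and producers receiving €21 (the €38 wedge).
The less price-elastic side of the market bears the larger share of a per-unit tax.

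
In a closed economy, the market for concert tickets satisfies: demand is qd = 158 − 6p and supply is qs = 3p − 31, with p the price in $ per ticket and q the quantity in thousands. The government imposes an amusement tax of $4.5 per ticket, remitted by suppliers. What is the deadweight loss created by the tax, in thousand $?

Without the tax, 158 − 6p = 3p − 31 gives 9p = 189, so p* = $21 and q* = 32.
With the tax collected from suppliers, supply shifts: qs = 3(p − 4.5) − 31.
Solving gives q = 23 with buyers paying $22.5 and suppliers receiving $18 (the $4.5 wedge).
Quantity falls by |ΔQ| = |32 − 23| = 9.
DWL = ½ · t · |ΔQ| = ½ · 4.5 · 9 = $20.25.

Deadweight loss = $20.25 thousand.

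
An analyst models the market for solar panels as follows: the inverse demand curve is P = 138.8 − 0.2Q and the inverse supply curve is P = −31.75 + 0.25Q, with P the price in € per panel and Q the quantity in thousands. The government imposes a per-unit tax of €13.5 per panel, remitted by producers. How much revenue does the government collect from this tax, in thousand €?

Tax revenue = €4711.5 thousand.

Inverting to Q(P) form: Qd = 694 − 5P; Qs = 4P + 127.
Without the tax, 694 − 5P = 4P + 127 gives 9P = 567, so P* = €63 and Q* = 379.
With the tax collected from producers, supply shifts: Qs = 4(P − 13.5) + 127.
New equilibrium: buyers pay €69, producers receive €55.5, Q = 349. (Wedge: Pb − Ps = 13.5.)
Revenue = t · Q = 13.5 · 349 = €4711.5.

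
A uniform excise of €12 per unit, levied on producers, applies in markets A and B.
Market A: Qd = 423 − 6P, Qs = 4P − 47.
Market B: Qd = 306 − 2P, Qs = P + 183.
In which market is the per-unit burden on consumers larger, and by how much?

Market A, by €0.8.

Market A: pre-tax P* = €47, Q* = 141; post-tax Q = 112.2; per-unit burden on consumers = €4.8.
Market B: pre-tax P* = €41, Q* = 224; post-tax Q = 216; per-unit burden on consumers = €4.
Difference: €4.8 vs €4 → market A is larger by €0.8.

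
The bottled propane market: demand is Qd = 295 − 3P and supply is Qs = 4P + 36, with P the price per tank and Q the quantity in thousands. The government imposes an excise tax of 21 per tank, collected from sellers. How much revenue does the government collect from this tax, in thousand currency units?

Before the tax: set 295 − 3P = 4P + 36 → P* = 37, Q* = 184.
With the tax collected from sellers, supply shifts: Qs = 4(P − 21) + 36.
Solving gives Q = 148 with consumers paying 49 and sellers receiving 28 (the 21 wedge).
Revenue = t · Q = 21 · 148 = 3108.

Tax revenue = 3108 thousand.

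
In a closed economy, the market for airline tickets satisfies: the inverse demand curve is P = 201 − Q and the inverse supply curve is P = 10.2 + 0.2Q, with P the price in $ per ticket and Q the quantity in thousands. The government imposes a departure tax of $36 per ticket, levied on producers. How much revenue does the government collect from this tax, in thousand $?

Tax revenue = $4644 thousand.

Rewrite in direct form: Qd = 201 − P and Qs = 5P − 51.
Before the tax: set 201 − P = 5P − 51 → P* = $42, Q* = 159.
With the tax collected from producers, supply shifts: Qs = 5(P − 36) − 51.
New equilibrium: consumers pay $72, producers receive $36, Q = 129. (Wedge: Pb − Ps = 36.)
Revenue = t · Q = 36 · 129 = $4644.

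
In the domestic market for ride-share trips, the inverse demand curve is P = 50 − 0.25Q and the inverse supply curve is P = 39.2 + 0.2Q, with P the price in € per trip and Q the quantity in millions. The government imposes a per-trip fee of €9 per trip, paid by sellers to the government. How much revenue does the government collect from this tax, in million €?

Rewrite in direct form: Qd = 200 − 4P and Qs = 5P − 196.
Without the tax, 200 − 4P = 5P − 196 gives 9P = 396, so P* = €44 and Q* = 24.
With the tax collected from sellers, supply shifts: Qs = 5(P − 9) − 196.
New equilibrium: buyers pay €49, sellers receive €40, Q = 4. (Wedge: Pb − Ps = 9.)
Revenue = t · Q = 9 · 4 = €36.

Tax revenue = €36 million.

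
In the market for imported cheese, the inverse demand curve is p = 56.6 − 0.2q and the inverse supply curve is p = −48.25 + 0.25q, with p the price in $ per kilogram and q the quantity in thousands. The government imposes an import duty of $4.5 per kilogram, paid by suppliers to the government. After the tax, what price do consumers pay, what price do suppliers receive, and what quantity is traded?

Rewrite in direct form: qd = 283 − 5p and qs = 4p + 193.
Without the tax, 283 − 5p = 4p + 193 gives 9p = 90, so p* = $10 and q* = 233.
With the tax collected from suppliers, supply shifts: qs = 4(p − 4.5) + 193.
New equilibrium: consumers pay $12, suppliers receive $7.5, q = 223. (Wedge: pb − ps = 4.5.)
The less price-elastic side of the market bears the larger share of a per-unit tax.

Consumers pay $12; suppliers receive $7.5; quantity = 223.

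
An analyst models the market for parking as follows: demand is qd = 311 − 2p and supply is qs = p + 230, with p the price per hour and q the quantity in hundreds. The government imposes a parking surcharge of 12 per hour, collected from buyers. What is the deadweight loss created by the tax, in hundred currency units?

Before the tax: set 311 − 2p = p + 230 → p* = 27, q* = 257.
With the tax collected from buyers, demand (in seller-price terms) shifts: qd = 311 − 2(p + 12).
New equilibrium: buyers pay 31, producers receive 19, q = 249. (Wedge: pb − ps = 12.)
Quantity falls by |ΔQ| = |257 − 249| = 8.
DWL = ½ · t · |ΔQ| = ½ · 12 · 8 = 48.

Deadweight loss = 48 hundred.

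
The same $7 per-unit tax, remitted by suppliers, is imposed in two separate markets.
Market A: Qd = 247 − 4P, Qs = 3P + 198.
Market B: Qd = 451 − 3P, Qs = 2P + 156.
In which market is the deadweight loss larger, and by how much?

Market A: pre-tax P* = $7, Q* = 219; post-tax Q = 207; deadweight loss = $42.
Market B: pre-tax P* = $59, Q* = 274; post-tax Q = 265.6; deadweight loss = $29.4.
Difference: $42 vs $29.4 → market A is larger by $12.6.

Market A, by $12.6.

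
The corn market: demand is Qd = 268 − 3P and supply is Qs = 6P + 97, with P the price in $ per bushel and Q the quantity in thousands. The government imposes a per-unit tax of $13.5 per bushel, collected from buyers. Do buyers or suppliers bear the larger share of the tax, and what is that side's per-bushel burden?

Buyers bear the larger share: $9 per bushel.

Without the tax, 268 − 3P = 6P + 97 gives 9P = 171, so P* = $19 and Q* = 211.
With the tax collected from buyers, demand (in seller-price terms) shifts: Qd = 268 − 3(P + 13.5).
Solving gives Q = 184 with buyers paying $28 and suppliers receiving $14.5 (the $13.5 wedge).
Per-bushel burden: buyers $9, suppliers $4.5.
Buyers take the larger share because demand is less price-elastic here (demand slope 3 vs supply slope 6).
The less price-elastic side of the market bears the larger share of a per-unit tax.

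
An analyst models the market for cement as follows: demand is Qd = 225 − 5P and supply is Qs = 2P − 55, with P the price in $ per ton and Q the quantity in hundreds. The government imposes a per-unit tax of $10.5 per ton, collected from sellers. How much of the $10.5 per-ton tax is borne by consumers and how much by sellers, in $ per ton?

Without the tax, 225 − 5P = 2P − 55 gives 7P = 280, so P* = $40 and Q* = 25.
With the tax collected from sellers, supply shifts: Qs = 2(P − 10.5) − 55.
Solving gives Q = 10 with consumers paying $43 and sellers receiving $32.5 (the $10.5 wedge).
Burden on consumers: $3; on sellers: $7.5. (They sum to $10.5.)

Consumers bear $3 per ton; sellers bear $7.5 per ton.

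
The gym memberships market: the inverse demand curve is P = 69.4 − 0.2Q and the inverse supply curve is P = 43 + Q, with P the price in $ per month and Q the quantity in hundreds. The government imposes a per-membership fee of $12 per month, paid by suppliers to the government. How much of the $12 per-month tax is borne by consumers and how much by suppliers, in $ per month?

Rewrite in direct form: Qd = 347 − 5P and Qs = P − 43.
Before the tax: set 347 − 5P = P − 43 → P* = $65, Q* = 22.
With the tax collected from suppliers, supply shifts: Qs = (P − 12) − 43.
Solving gives Q = 12 with consumers paying $67 and suppliers receiving $55 (the $12 wedge).
Burden on consumers: $2; on suppliers: $10. (They sum to $12.)
The less price-elastic side of the market bears the larger share of a per-unit tax.

Consumers bear $2 per month; suppliers bear $10 per month.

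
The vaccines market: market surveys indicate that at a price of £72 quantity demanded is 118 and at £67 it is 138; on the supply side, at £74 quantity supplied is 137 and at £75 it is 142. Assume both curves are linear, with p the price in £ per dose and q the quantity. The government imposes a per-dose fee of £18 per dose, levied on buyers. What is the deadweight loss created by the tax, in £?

Deadweight loss = £360.

Demand slope: (138 − 118)/(67 − 72) = -4, so qd = 406 − 4p.
Supply slope: (142 − 137)/(75 − 74) = 5, so qs = 5p − 233.
Before the tax: set 406 − 4p = 5p − 233 → p* = £71, q* = 122.
With the tax collected from buyers, demand (in seller-price terms) shifts: qd = 406 − 4(p + 18).
New equilibrium: buyers pay £81, sellers receive £63, q = 82. (Wedge: pb − ps = 18.)
Quantity falls by |ΔQ| = |122 − 82| = 40.
DWL = ½ · t · |ΔQ| = ½ · 18 · 40 = £360.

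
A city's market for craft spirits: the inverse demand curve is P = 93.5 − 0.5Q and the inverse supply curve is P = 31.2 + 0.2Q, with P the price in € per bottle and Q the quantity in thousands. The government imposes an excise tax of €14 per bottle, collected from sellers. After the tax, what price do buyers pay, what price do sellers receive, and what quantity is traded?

Buyers pay €59; sellers receive €45; quantity = 69.

Rewrite in direct form: Qd = 187 − 2P and Qs = 5P − 156.
Without the tax, 187 − 2P = 5P − 156 gives 7P = 343, so P* = €49 and Q* = 89.
With the tax collected from sellers, supply shifts: Qs = 5(P − 14) − 156.
Solving gives Q = 69 with buyers paying €59 and sellers receiving €45 (the €14 wedge).
The less price-elastic side of the market bears the larger share of a per-unit tax.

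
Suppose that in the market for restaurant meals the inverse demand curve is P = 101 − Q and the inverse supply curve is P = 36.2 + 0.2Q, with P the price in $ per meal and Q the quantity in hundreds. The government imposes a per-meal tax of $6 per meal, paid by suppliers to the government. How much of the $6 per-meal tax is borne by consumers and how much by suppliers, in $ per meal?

Inverting to Q(P) form: Qd = 101 − P; Qs = 5P − 181.
Before the tax: set 101 − P = 5P − 181 → P* = $47, Q* = 54.
With the tax collected from suppliers, supply shifts: Qs = 5(P − 6) − 181.
New equilibrium: consumers pay $52, suppliers receive $46, Q = 49. (Wedge: Pb − Ps = 6.)
Burden on consumers: $5; on suppliers: $1. (They sum to $6.)

Consumers bear $5 per meal; suppliers bear $1 per meal.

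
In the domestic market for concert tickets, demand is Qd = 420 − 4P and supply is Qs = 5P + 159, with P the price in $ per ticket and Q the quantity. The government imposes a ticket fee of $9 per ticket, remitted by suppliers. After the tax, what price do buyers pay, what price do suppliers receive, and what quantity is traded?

Before the tax: set 420 − 4P = 5P + 159 → P* = $29, Q* = 304.
With the tax collected from suppliers, supply shifts: Qs = 5(P − 9) + 159.
New equilibrium: buyers pay $34, suppliers receive $25, Q = 284. (Wedge: Pb − Ps = 9.)

Buyers pay $34; suppliers receive $25; quantity = 284.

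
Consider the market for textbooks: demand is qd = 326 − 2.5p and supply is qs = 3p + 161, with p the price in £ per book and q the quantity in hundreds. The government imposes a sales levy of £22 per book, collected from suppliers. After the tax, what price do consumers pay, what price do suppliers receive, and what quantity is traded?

Before the tax: set 326 − 2.5p = 3p + 161 → p* = £30, q* = 251.
With the tax collected from suppliers, supply shifts: qs = 3(p − 22) + 161.
Solving gives q = 221 with consumers paying £42 and suppliers receiving £20 (the £22 wedge).

Consumers pay £42; suppliers receive £20; quantity = 221.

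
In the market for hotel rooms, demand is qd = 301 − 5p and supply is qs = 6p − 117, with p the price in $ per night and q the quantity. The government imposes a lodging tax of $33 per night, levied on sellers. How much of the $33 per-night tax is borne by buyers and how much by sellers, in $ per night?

Buyers bear $18 per night; sellers bear $15 per night.

Before the tax: set 301 − 5p = 6p − 117 → p* = $38, q* = 111.
With the tax collected from sellers, supply shifts: qs = 6(p − 33) − 117.
Solving gives q = 21 with buyers paying $56 and sellers receiving $23 (the $33 wedge).
Burden on buyers: $18; on sellers: $15. (They sum to $33.)
The less price-elastic side of the market bears the larger share of a per-unit tax.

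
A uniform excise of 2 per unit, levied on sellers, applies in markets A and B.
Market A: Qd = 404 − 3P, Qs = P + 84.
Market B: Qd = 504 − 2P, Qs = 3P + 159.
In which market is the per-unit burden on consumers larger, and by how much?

Market B, by 0.7.

Market A: pre-tax P* = 80, Q* = 164; post-tax Q = 162.5; per-unit burden on consumers = 0.5.
Market B: pre-tax P* = 69, Q* = 366; post-tax Q = 363.6; per-unit burden on consumers = 1.2.
Difference: 0.5 vs 1.2 → market B is larger by 0.7.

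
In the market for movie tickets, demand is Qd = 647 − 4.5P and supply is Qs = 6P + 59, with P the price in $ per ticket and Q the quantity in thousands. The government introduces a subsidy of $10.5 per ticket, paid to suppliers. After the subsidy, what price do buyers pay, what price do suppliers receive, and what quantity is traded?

Buyers pay $50; suppliers receive $60.5; quantity = 422.

Before the subsidy: set 647 − 4.5P = 6P + 59 → P* = $56, Q* = 395.
With a per-unit subsidy paid to suppliers, each receives P + 10.5 per unit sold, so supply becomes Qs = 6(P + 10.5) + 59.
New equilibrium: buyers pay $50, suppliers receive $60.5, Q = 422. (Wedge: Pb − Ps = −10.5.)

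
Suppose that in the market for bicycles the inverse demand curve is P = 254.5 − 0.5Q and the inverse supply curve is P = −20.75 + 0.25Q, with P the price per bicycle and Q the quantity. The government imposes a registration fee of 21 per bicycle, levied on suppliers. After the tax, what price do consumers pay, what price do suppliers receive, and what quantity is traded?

Consumers pay 85; suppliers receive 64; quantity = 339.

Rewrite in direct form: Qd = 509 − 2P and Qs = 4P + 83.
Before the tax: set 509 − 2P = 4P + 83 → P* = 71, Q* = 367.
With the tax collected from suppliers, supply shifts: Qs = 4(P − 21) + 83.
New equilibrium: consumers pay 85, suppliers receive 64, Q = 339. (Wedge: Pb − Ps = 21.)
The less price-elastic side of the market bears the larger share of a per-unit tax.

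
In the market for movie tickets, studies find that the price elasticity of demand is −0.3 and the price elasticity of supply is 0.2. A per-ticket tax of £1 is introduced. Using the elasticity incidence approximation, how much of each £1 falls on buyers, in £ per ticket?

Incidence ratio: buyers' share ≈ εs / (εs + |εd|) = 0.2 / (0.2 + 0.3) = 0.4.
So buyers bear ≈ 0.4 × £1 = £0.4; suppliers bear £0.6.

Buyers bear ≈ £0.4 per ticket.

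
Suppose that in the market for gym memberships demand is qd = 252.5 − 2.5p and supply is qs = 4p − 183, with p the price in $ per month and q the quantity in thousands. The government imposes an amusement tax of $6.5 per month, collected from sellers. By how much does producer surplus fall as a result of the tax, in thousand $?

Without the tax, 252.5 − 2.5p = 4p − 183 gives 6.5p = 435.5, so p* = $67 and q* = 85.
With the tax collected from sellers, supply shifts: qs = 4(p − 6.5) − 183.
Solving gives q = 75 with buyers paying $71 and sellers receiving $64.5 (the $6.5 wedge).
ΔPS is the trapezoid between Q = 75 and Q = 85 of height $2.5: ½ · (85 + 75) · 2.5 = $200.

Producer surplus falls by $200 thousand.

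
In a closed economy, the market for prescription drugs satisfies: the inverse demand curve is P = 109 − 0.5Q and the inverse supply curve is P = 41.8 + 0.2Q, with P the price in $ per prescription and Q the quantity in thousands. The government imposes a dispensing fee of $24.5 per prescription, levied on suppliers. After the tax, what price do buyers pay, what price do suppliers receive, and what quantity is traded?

Rewrite in direct form: Qd = 218 − 2P and Qs = 5P − 209.
Without the tax, 218 − 2P = 5P − 209 gives 7P = 427, so P* = $61 and Q* = 96.
With the tax collected from suppliers, supply shifts: Qs = 5(P − 24.5) − 209.
New equilibrium: buyers pay $78.5, suppliers receive $54, Q = 61. (Wedge: Pb − Ps = 24.5.)
The less price-elastic side of the market bears the larger share of a per-unit tax.

Buyers pay $78.5; suppliers receive $54; quantity = 61.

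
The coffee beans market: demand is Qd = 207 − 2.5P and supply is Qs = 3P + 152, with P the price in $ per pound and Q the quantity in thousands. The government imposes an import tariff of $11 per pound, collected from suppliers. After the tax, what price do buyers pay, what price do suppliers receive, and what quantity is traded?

Buyers pay $16; suppliers receive $5; quantity = 167.

Before the tax: set 207 − 2.5P = 3P + 152 → P* = $10, Q* = 182.
With the tax collected from suppliers, supply shifts: Qs = 3(P − 11) + 152.
New equilibrium: buyers pay $16, suppliers receive $5, Q = 167. (Wedge: Pb − Ps = 11.)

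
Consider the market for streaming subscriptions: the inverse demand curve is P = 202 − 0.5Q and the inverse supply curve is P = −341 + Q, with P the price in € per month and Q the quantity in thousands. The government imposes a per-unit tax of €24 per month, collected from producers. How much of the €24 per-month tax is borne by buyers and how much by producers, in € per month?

Inverting to Q(P) form: Qd = 404 − 2P; Qs = P + 341.
Without the tax, 404 − 2P = P + 341 gives 3P = 63, so P* = €21 and Q* = 362.
With the tax collected from producers, supply shifts: Qs = (P − 24) + 341.
Solving gives Q = 346 with buyers paying €29 and producers receiving €5 (the €24 wedge).
Burden on buyers: €8; on producers: €16. (They sum to €24.)

Buyers bear €8 per month; producers bear €16 per month.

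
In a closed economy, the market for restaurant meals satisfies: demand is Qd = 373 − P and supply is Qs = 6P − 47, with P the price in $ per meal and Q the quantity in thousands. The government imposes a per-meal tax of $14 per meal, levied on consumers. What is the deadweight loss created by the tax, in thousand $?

Deadweight loss = $84 thousand.

Before the tax: set 373 − P = 6P − 47 → P* = $60, Q* = 313.
With the tax collected from consumers, demand (in seller-price terms) shifts: Qd = 373 − (P + 14).
New equilibrium: consumers pay $72, suppliers receive $58, Q = 301. (Wedge: Pb − Ps = 14.)
Quantity falls by |ΔQ| = |313 − 301| = 12.
DWL = ½ · t · |ΔQ| = ½ · 14 · 12 = $84.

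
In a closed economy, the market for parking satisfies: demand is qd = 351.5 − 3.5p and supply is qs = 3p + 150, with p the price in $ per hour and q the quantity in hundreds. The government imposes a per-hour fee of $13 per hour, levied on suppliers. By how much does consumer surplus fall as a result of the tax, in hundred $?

Consumer surplus falls by $1395 hundred.

Before the tax: set 351.5 − 3.5p = 3p + 150 → p* = $31, q* = 243.
With the tax collected from suppliers, supply shifts: qs = 3(p − 13) + 150.
New equilibrium: consumers pay $37, suppliers receive $24, q = 222. (Wedge: pb − ps = 13.)
ΔCS is the trapezoid between Q = 222 and Q = 243 of height $6: ½ · (243 + 222) · 6 = $1395.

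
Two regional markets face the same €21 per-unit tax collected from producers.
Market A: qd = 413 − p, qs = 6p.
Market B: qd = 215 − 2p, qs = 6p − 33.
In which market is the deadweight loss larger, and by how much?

Market B, by €141.75.

Market A: pre-tax p* = €59, q* = 354; post-tax q = 336; deadweight loss = €189.
Market B: pre-tax p* = €31, q* = 153; post-tax q = 121.5; deadweight loss = €330.75.
Difference: €189 vs €330.75 → market B is larger by €141.75.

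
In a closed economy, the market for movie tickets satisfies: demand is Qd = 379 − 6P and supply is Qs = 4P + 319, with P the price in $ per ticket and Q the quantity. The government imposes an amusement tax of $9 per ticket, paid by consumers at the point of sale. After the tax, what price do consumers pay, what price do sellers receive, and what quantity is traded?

Consumers pay $9.6; sellers receive $0.6; quantity = 321.4.

Before the tax: set 379 − 6P = 4P + 319 → P* = $6, Q* = 343.
With the tax collected from consumers, demand (in seller-price terms) shifts: Qd = 379 − 6(P + 9).
New equilibrium: consumers pay $9.6, sellers receive $0.6, Q = 321.4. (Wedge: Pb − Ps = 9.)
The less price-elastic side of the market bears the larger share of a per-unit tax.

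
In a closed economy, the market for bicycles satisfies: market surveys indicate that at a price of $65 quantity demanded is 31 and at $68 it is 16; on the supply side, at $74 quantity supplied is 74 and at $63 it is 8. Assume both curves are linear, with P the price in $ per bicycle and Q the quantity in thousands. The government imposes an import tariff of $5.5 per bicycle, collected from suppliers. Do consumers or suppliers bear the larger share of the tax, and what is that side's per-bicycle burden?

Demand slope: (16 − 31)/(68 − 65) = -5, so Qd = 356 − 5P.
Supply slope: (8 − 74)/(63 − 74) = 6, so Qs = 6P − 370.
Without the tax, 356 − 5P = 6P − 370 gives 11P = 726, so P* = $66 and Q* = 26.
With the tax collected from suppliers, supply shifts: Qs = 6(P − 5.5) − 370.
Solving gives Q = 11 with consumers paying $69 and suppliers receiving $63.5 (the $5.5 wedge).
Per-bicycle burden: consumers $3, suppliers $2.5.
Consumers take the larger share because demand is less price-elastic here (demand slope 5 vs supply slope 6).
The less price-elastic side of the market bears the larger share of a per-unit tax.

Consumers bear the larger share: $3 per bicycle.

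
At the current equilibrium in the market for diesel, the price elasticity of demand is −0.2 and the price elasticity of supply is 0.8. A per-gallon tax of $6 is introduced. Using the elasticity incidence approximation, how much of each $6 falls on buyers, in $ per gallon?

Buyers bear ≈ $4.8 per gallon.

Incidence ratio: buyers' share ≈ εs / (εs + |εd|) = 0.8 / (0.8 + 0.2) = 0.8.
So buyers bear ≈ 0.8 × $6 = $4.8; sellers bear $1.2.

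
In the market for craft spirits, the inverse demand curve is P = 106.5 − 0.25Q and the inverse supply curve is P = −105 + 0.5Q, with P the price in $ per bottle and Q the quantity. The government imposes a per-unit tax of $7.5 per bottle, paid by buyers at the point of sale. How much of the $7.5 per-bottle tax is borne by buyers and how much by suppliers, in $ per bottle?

Rewrite in direct form: Qd = 426 − 4P and Qs = 2P + 210.
Without the tax, 426 − 4P = 2P + 210 gives 6P = 216, so P* = $36 and Q* = 282.
With the tax collected from buyers, demand (in seller-price terms) shifts: Qd = 426 − 4(P + 7.5).
Solving gives Q = 272 with buyers paying $38.5 and suppliers receiving $31 (the $7.5 wedge).
Burden on buyers: $2.5; on suppliers: $5. (They sum to $7.5.)
The less price-elastic side of the market bears the larger share of a per-unit tax.

Buyers bear $2.5 per bottle; suppliers bear $5 per bottle.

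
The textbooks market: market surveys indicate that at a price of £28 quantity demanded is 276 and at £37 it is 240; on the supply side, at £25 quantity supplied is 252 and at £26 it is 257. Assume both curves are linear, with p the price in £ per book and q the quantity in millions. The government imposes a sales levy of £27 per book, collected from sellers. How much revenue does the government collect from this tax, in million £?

Tax revenue = £5724 million.

Demand slope: (240 − 276)/(37 − 28) = -4, so qd = 388 − 4p.
Supply slope: (257 − 252)/(26 − 25) = 5, so qs = 5p + 127.
Without the tax, 388 − 4p = 5p + 127 gives 9p = 261, so p* = £29 and q* = 272.
With the tax collected from sellers, supply shifts: qs = 5(p − 27) + 127.
New equilibrium: consumers pay £44, sellers receive £17, q = 212. (Wedge: pb − ps = 27.)
Revenue = t · Q = 27 · 212 = £5724.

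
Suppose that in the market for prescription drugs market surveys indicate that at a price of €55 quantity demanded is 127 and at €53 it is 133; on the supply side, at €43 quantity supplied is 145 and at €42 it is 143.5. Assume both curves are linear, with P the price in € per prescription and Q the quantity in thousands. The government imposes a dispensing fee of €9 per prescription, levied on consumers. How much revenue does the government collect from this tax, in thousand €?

Tax revenue = €1278 thousand.

Demand slope: (133 − 127)/(53 − 55) = -3, so Qd = 292 − 3P.
Supply slope: (143.5 − 145)/(42 − 43) = 1.5, so Qs = 1.5P + 80.5.
Before the tax: set 292 − 3P = 1.5P + 80.5 → P* = €47, Q* = 151.
With the tax collected from consumers, demand (in seller-price terms) shifts: Qd = 292 − 3(P + 9).
Solving gives Q = 142 with consumers paying €50 and sellers receiving €41 (the €9 wedge).
Revenue = t · Q = 9 · 142 = €1278.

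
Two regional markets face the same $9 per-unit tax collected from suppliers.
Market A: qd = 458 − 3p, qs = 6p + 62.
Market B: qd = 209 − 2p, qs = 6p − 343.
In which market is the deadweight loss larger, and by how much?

Market A: pre-tax p* = $44, q* = 326; post-tax q = 308; deadweight loss = $81.
Market B: pre-tax p* = $69, q* = 71; post-tax q = 57.5; deadweight loss = $60.75.
Difference: $81 vs $60.75 → market A is larger by $20.25.

Market A, by $20.25.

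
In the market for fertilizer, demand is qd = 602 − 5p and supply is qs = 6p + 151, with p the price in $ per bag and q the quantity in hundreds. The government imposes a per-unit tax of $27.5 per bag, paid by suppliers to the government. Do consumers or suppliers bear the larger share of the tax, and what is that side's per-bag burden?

Consumers bear the larger share: $15 per bag.

Without the tax, 602 − 5p = 6p + 151 gives 11p = 451, so p* = $41 and q* = 397.
With the tax collected from suppliers, supply shifts: qs = 6(p − 27.5) + 151.
New equilibrium: consumers pay $56, suppliers receive $28.5, q = 322. (Wedge: pb − ps = 27.5.)
Per-bag burden: consumers $15, suppliers $12.5.
Consumers take the larger share because demand is less price-elastic here (demand slope 5 vs supply slope 6).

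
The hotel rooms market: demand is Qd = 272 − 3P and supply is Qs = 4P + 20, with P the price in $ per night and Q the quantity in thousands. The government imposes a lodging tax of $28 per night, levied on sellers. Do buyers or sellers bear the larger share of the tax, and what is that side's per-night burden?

Without the tax, 272 − 3P = 4P + 20 gives 7P = 252, so P* = $36 and Q* = 164.
With the tax collected from sellers, supply shifts: Qs = 4(P − 28) + 20.
Solving gives Q = 116 with buyers paying $52 and sellers receiving $24 (the $28 wedge).
Per-night burden: buyers $16, sellers $12.
Buyers take the larger share because demand is less price-elastic here (demand slope 3 vs supply slope 4).
The less price-elastic side of the market bears the larger share of a per-unit tax.

Buyers bear the larger share: $16 per night.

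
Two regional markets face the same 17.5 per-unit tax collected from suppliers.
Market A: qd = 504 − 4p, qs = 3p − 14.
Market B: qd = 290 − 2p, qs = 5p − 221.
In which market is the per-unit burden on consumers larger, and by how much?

Market A: pre-tax p* = 74, q* = 208; post-tax q = 178; per-unit burden on consumers = 7.5.
Market B: pre-tax p* = 73, q* = 144; post-tax q = 119; per-unit burden on consumers = 12.5.
Difference: 7.5 vs 12.5 → market B is larger by 5.

Market B, by 5.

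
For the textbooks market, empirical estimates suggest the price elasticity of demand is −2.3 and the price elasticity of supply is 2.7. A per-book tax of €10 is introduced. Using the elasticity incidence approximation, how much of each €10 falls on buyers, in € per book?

Incidence ratio: buyers' share ≈ εs / (εs + |εd|) = 2.7 / (2.7 + 2.3) = 0.54.
So buyers bear ≈ 0.54 × €10 = €5.4; suppliers bear €4.6.

Buyers bear ≈ €5.4 per book.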